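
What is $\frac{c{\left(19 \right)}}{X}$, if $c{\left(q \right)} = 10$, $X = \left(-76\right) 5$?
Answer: $- \frac{1}{38} \approx -0.026316$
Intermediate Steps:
$X = -380$
$\frac{c{\left(19 \right)}}{X} = \frac{10}{-380} = 10 \left(- \frac{1}{380}\right) = - \frac{1}{38}$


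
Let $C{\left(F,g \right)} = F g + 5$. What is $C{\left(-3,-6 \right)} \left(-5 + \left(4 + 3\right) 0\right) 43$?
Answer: $-4945$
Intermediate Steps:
$C{\left(F,g \right)} = 5 + F g$
$C{\left(-3,-6 \right)} \left(-5 + \left(4 + 3\right) 0\right) 43 = \left(5 - -18\right) \left(-5 + \left(4 + 3\right) 0\right) 43 = \left(5 + 18\right) \left(-5 + 7 \cdot 0\right) 43 = 23 \left(-5 + 0\right) 43 = 23 \left(-5\right) 43 = \left(-115\right) 43 = -4945$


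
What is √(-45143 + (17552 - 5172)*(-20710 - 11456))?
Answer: I*√398260223 ≈ 19956.0*I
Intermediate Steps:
√(-45143 + (17552 - 5172)*(-20710 - 11456)) = √(-45143 + 12380*(-32166)) = √(-45143 - 398215080) = √(-398260223) = I*√398260223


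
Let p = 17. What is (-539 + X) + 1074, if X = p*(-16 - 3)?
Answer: 212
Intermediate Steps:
X = -323 (X = 17*(-16 - 3) = 17*(-19) = -323)
(-539 + X) + 1074 = (-539 - 323) + 1074 = -862 + 1074 = 212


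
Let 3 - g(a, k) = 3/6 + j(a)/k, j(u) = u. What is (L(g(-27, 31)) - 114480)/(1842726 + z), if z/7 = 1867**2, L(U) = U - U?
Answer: -114480/26242549 ≈ -0.0043624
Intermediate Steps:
g(a, k) = 5/2 - a/k (g(a, k) = 3 - (3/6 + a/k) = 3 - (3*(1/6) + a/k) = 3 - (1/2 + a/k) = 3 + (-1/2 - a/k) = 5/2 - a/k)
L(U) = 0
z = 24399823 (z = 7*1867**2 = 7*3485689 = 24399823)
(L(g(-27, 31)) - 114480)/(1842726 + z) = (0 - 114480)/(1842726 + 24399823) = -114480/26242549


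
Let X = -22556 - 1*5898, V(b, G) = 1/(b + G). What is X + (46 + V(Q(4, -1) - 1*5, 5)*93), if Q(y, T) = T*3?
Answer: -28439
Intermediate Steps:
Q(y, T) = 3*T
V(b, G) = 1/(G + b)
X = -28454 (X = -22556 - 5898 = -28454)
X + (46 + V(Q(4, -1) - 1*5, 5)*93) = -28454 + (46 + 93/(5 + (3*(-1) - 1*5))) = -28454 + (46 + 93/(5 + (-3 - 5))) = -28454 + (46 + 93/(5 - 8)) = -28454 + (46 + 93/(-3)) = -28454 + (46 - 1/3*93) = -28454 + (46 - 31) = -28454 + 15 = -28439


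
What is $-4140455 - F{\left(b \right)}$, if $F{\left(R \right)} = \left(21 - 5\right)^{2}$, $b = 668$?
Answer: $-4140711$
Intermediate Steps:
$F{\left(R \right)} = 256$ ($F{\left(R \right)} = 16^{2} = 256$)
$-4140455 - F{\left(b \right)} = -4140455 - 256 = -4140711$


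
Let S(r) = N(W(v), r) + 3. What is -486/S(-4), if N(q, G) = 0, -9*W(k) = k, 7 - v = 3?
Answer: -162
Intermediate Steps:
v = 4 (v = 7 - 1*3 = 7 - 3 = 4)
W(k) = -k/9
S(r) = 3 (S(r) = 0 + 3 = 3)
-486/S(-4) = -486/3 = -486*⅓ = -162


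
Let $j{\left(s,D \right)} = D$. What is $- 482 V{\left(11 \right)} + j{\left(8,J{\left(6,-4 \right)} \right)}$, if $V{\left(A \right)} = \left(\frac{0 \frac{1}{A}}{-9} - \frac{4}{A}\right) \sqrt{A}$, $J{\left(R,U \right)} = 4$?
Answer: $4 + \frac{1928 \sqrt{11}}{11} \approx 585.31$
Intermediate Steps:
$V{\left(A \right)} = - \frac{4}{\sqrt{A}}$ ($V{\left(A \right)} = \left(0 \left(- \frac{1}{9}\right) - \frac{4}{A}\right) \sqrt{A} = \left(0 - \frac{4}{A}\right) \sqrt{A} = - \frac{4}{A} \sqrt{A} = - \frac{4}{\sqrt{A}}$)
$- 482 V{\left(11 \right)} + j{\left(8,J{\left(6,-4 \right)} \right)} = - 482 \left(- \frac{4}{\sqrt{11}}\right) + 4 = - 482 \left(- 4 \frac{\sqrt{11}}{11}\right) + 4 = - 482 \left(- \frac{4 \sqrt{11}}{11}\right) + 4 = \frac{1928 \sqrt{11}}{11} + 4 = 4 + \frac{1928 \sqrt{11}}{11}$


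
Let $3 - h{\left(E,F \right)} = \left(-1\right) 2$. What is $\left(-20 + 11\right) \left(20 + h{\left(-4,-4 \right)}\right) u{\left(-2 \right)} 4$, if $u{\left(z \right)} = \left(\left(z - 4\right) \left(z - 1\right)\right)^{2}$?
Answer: $-291600$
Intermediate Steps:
$h{\left(E,F \right)} = 5$ ($h{\left(E,F \right)} = 3 - \left(-1\right) 2 = 3 - -2 = 3 + 2 = 5$)
$u{\left(z \right)} = \left(-1 + z\right)^{2} \left(-4 + z\right)^{2}$ ($u{\left(z \right)} = \left(\left(-4 + z\right) \left(-1 + z\right)\right)^{2} = \left(\left(-1 + z\right) \left(-4 + z\right)\right)^{2} = \left(-1 + z\right)^{2} \left(-4 + z\right)^{2}$)
$\left(-20 + 11\right) \left(20 + h{\left(-4,-4 \right)}\right) u{\left(-2 \right)} 4 = \left(-20 + 11\right) \left(20 + 5\right) \left(-1 - 2\right)^{2} \left(-4 - 2\right)^{2} \cdot 4 = \left(-9\right) 25 \left(-3\right)^{2} \left(-6\right)^{2} \cdot 4 = - 225 \cdot 9 \cdot 36 \cdot 4 = \left(-225\right) 324 \cdot 4 = \left(-72900\right) 4 = -291600$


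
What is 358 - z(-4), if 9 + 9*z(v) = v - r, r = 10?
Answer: 3245/9 ≈ 360.56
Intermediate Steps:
z(v) = -19/9 + v/9 (z(v) = -1 + (v - 1*10)/9 = -1 + (v - 10)/9 = -1 + (-10 + v)/9 = -1 + (-10/9 + v/9) = -19/9 + v/9)
358 - z(-4) = 358 - (-19/9 + (⅑)*(-4)) = 358 - (-19/9 - 4/9) = 358 - 1*(-23/9) = 358 + 23/9 = 3245/9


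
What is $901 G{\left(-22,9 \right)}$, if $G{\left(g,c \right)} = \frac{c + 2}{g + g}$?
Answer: $- \frac{901}{4} \approx -225.25$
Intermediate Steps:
$G{\left(g,c \right)} = \frac{2 + c}{2 g}$
$901 G{\left(-22,9 \right)} = 901 \frac{2 + 9}{2 \left(-22\right)} = 901 \cdot \frac{1}{2} \left(- \frac{1}{22}\right) 11 = 901 \left(- \frac{1}{4}\right) = - \frac{901}{4}$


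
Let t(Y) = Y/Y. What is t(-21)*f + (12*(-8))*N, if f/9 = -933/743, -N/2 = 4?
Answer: 562227/743 ≈ 756.70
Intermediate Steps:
N = -8 (N = -2*4 = -8)
f = -8397/743 (f = 9*(-933/743) = -8397/743 ≈ -11.301)
t(Y) = 1
t(-21)*f + (12*(-8))*N = 1*(-8397/743) + (12*(-8))*(-8) = -8397/743 - 96*(-8) = -8397/743 + 768 = 562227/743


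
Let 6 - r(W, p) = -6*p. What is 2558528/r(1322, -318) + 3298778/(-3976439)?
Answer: -5090052398774/3781593489 ≈ -1346.0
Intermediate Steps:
r(W, p) = 6 + 6*p (r(W, p) = 6 - (-6)*p = 6 + 6*p)
2558528/r(1322, -318) + 3298778/(-3976439) = 2558528/(6 + 6*(-318)) + 3298778/(-3976439) = 2558528/(6 - 1908) + 3298778*(-1/3976439) = 2558528/(-1902) - 3298778/3976439 = 2558528*(-1/1902) - 3298778/3976439 = -1279264/951 - 3298778/3976439 = -5090052398774/3781593489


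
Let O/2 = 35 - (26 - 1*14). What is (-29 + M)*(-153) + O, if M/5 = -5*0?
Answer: 4483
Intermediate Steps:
M = 0 (M = 5*(-5*0) = 5*0 = 0)
O = 46 (O = 2*(35 - (26 - 1*14)) = 2*(35 - (26 - 14)) = 2*(35 - 1*12) = 2*(35 - 12) = 2*23 = 46)
(-29 + M)*(-153) + O = (-29 + 0)*(-153) + 46 = -29*(-153) + 46 = 4437 + 46 = 4483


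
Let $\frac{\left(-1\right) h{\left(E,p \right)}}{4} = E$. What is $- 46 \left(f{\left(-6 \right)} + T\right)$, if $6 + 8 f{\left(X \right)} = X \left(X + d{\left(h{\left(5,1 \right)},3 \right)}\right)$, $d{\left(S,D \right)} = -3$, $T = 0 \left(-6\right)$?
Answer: $-276$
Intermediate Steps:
$h{\left(E,p \right)} = - 4 E$
$T = 0$
$f{\left(X \right)} = - \frac{3}{4} + \frac{X \left(-3 + X\right)}{8}$ ($f{\left(X \right)} = - \frac{3}{4} + \frac{X \left(X - 3\right)}{8} = - \frac{3}{4} + \frac{X \left(-3 + X\right)}{8}$)
$- 46 \left(f{\left(-6 \right)} + T\right) = - 46 \left(\left(- \frac{3}{4} - - \frac{9}{4} + \frac{\left(-6\right)^{2}}{8}\right) + 0\right) = - 46 \left(\left(- \frac{3}{4} + \frac{9}{4} + \frac{1}{8} \cdot 36\right) + 0\right) = - 46 \left(\left(- \frac{3}{4} + \frac{9}{4} + \frac{9}{2}\right) + 0\right) = - 46 \left(6 + 0\right) = \left(-46\right) 6 = -276$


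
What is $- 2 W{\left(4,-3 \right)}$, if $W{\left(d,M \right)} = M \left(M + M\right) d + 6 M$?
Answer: $-108$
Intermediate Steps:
$W{\left(d,M \right)} = 6 M + 2 d M^{2}$ ($W{\left(d,M \right)} = M 2 M d + 6 M = 2 M^{2} d + 6 M = 2 d M^{2} + 6 M = 6 M + 2 d M^{2}$)
$- 2 W{\left(4,-3 \right)} = - 2 \cdot 2 \left(-3\right) \left(3 - 12\right) = - 2 \cdot 2 \left(-3\right) \left(-9\right) = \left(-2\right) 54 = -108$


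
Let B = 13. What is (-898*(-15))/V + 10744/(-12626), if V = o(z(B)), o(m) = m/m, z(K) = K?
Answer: 85030738/6313 ≈ 13469.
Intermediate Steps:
o(m) = 1
V = 1
(-898*(-15))/V + 10744/(-12626) = -898*(-15)/1 + 10744/(-12626) = 13470*1 + 10744*(-1/12626) = 13470 - 5372/6313 = 85030738/6313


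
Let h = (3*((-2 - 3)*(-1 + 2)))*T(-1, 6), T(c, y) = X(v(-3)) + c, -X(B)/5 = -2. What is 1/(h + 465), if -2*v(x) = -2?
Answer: 1/330 ≈ 0.0030303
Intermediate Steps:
v(x) = 1 (v(x) = -1/2*(-2) = 1)
X(B) = 10 (X(B) = -5*(-2) = 10)
T(c, y) = 10 + c
h = -135 (h = (3*((-2 - 3)*(-1 + 2)))*(10 - 1) = (3*(-5*1))*9 = (3*(-5))*9 = -15*9 = -135)
1/(h + 465) = 1/(-135 + 465) = 1/330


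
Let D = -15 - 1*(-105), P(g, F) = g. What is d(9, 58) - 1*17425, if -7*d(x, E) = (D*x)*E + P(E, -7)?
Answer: -169013/7 ≈ -24145.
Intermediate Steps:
D = 90 (D = -15 + 105 = 90)
d(x, E) = -E/7 - 90*E*x/7 (d(x, E) = -((90*x)*E + E)/7 = -(90*E*x + E)/7 = -(E + 90*E*x)/7 = -E/7 - 90*E*x/7)
d(9, 58) - 1*17425 = (1/7)*58*(-1 - 90*9) - 1*17425 = (1/7)*58*(-1 - 810) - 17425 = (1/7)*58*(-811) - 17425 = -47038/7 - 17425 = -169013/7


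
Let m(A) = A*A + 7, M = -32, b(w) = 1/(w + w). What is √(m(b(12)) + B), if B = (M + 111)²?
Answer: √3598849/24 ≈ 79.044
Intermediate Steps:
b(w) = 1/(2*w)
m(A) = 7 + A² (m(A) = A² + 7 = 7 + A²)
B = 6241 (B = (-32 + 111)² = 79² = 6241)
√(m(b(12)) + B) = √((7 + ((½)/12)²) + 6241) = √((7 + ((½)*(1/12))²) + 6241) = √((7 + (1/24)²) + 6241) = √((7 + 1/576) + 6241) = √(4033/576 + 6241) = √(3598849/576) = √3598849/24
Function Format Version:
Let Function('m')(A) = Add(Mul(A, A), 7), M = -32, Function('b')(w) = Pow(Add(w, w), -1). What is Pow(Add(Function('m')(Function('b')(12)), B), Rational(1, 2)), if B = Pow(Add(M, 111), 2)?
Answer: Mul(Rational(1, 24), Pow(3598849, Rational(1, 2))) ≈ 79.044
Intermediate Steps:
Function('b')(w) = Mul(Rational(1, 2), Pow(w, -1)) (Function('b')(w) = Pow(Mul(2, w), -1) = Mul(Rational(1, 2), Pow(w, -1)))
Function('m')(A) = Add(7, Pow(A, 2)) (Function('m')(A) = Add(Pow(A, 2), 7) = Add(7, Pow(A, 2)))
B = 6241 (B = Pow(Add(-32, 111), 2) = Pow(79, 2) = 6241)
Pow(Add(Function('m')(Function('b')(12)), B), Rational(1, 2)) = Pow(Add(Add(7, Pow(Mul(Rational(1, 2), Pow(12, -1)), 2)), 6241), Rational(1, 2)) = Pow(Add(Add(7, Pow(Mul(Rational(1, 2), Rational(1, 12)), 2)), 6241), Rational(1, 2)) = Pow(Add(Add(7, Pow(Rational(1, 24), 2)), 6241), Rational(1, 2)) = Pow(Add(Add(7, Rational(1, 576)), 6241), Rational(1, 2)) = Pow(Add(Rational(4033, 576), 6241), Rational(1, 2)) = Pow(Rational(3598849, 576), Rational(1, 2)) = Mul(Rational(1, 24), Pow(3598849, Rational(1, 2)))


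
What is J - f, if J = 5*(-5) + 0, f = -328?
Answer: 303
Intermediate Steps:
J = -25 (J = -25 + 0 = -25)
J - f = -25 - 1*(-328) = -25 + 328 = 303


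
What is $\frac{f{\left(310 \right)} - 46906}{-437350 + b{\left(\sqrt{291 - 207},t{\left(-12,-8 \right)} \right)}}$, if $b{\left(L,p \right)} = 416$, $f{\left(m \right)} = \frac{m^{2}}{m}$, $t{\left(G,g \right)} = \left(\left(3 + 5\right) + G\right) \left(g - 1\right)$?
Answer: $\frac{23298}{218467} \approx 0.10664$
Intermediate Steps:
$t{\left(G,g \right)} = \left(-1 + g\right) \left(8 + G\right)$ ($t{\left(G,g \right)} = \left(8 + G\right) \left(-1 + g\right) = \left(-1 + g\right) \left(8 + G\right)$)
$f{\left(m \right)} = m$
$\frac{f{\left(310 \right)} - 46906}{-437350 + b{\left(\sqrt{291 - 207},t{\left(-12,-8 \right)} \right)}} = \frac{310 - 46906}{-437350 + 416} = - \frac{46596}{-436934} = \left(-46596\right) \left(- \frac{1}{436934}\right) = \frac{23298}{218467}$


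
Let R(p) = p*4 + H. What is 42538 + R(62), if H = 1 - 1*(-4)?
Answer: 42791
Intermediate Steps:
H = 5 (H = 1 + 4 = 5)
R(p) = 5 + 4*p (R(p) = p*4 + 5 = 4*p + 5 = 5 + 4*p)
42538 + R(62) = 42538 + (5 + 4*62) = 42538 + (5 + 248) = 42538 + 253 = 42791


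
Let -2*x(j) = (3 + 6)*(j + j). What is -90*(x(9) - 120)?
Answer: 18090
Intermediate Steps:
x(j) = -9*j (x(j) = -(3 + 6)*(j + j)/2 = -9*2*j/2 = -9*j)
-90*(x(9) - 120) = -90*(-9*9 - 120) = -90*(-81 - 120) = -90*(-201) = 18090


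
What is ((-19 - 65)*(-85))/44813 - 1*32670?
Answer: -1464033570/44813 ≈ -32670.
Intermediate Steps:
((-19 - 65)*(-85))/44813 - 1*32670 = -84*(-85)*(1/44813) - 32670 = 7140*(1/44813) - 32670 = 7140/44813 - 32670 = -1464033570/44813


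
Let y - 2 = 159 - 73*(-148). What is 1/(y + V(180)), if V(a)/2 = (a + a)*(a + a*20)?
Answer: 1/2732565 ≈ 3.6596e-7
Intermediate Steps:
V(a) = 84*a² (V(a) = 2*((a + a)*(a + a*20)) = 2*((2*a)*(a + 20*a)) = 2*((2*a)*(21*a)) = 2*(42*a²) = 84*a²)
y = 10965 (y = 2 + (159 - 73*(-148)) = 2 + (159 + 10804) = 2 + 10963 = 10965)
1/(y + V(180)) = 1/(10965 + 84*180²) = 1/(10965 + 84*32400) = 1/(10965 + 2721600) = 1/2732565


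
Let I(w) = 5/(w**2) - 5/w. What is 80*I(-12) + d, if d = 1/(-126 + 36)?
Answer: 361/10 ≈ 36.100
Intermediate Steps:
I(w) = -5/w + 5/w**2 (I(w) = 5/w**2 - 5/w = -5/w + 5/w**2)
d = -1/90 (d = 1/(-90) = -1/90 ≈ -0.011111)
80*I(-12) + d = 80*(5*(1 - 1*(-12))/(-12)**2) - 1/90 = 80*(5*(1/144)*(1 + 12)) - 1/90 = 80*(5*(1/144)*13) - 1/90 = 80*(65/144) - 1/90 = 325/9 - 1/90 = 361/10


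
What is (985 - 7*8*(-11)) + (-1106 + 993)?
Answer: 1488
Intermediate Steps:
(985 - 7*8*(-11)) + (-1106 + 993) = (985 - 56*(-11)) - 113 = (985 + 616) - 113 = 1601 - 113 = 1488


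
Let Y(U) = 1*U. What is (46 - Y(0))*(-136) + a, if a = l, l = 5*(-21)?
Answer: -6361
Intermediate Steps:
l = -105
a = -105
Y(U) = U
(46 - Y(0))*(-136) + a = (46 - 1*0)*(-136) - 105 = (46 + 0)*(-136) - 105 = 46*(-136) - 105 = -6256 - 105 = -6361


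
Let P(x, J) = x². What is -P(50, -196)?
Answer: -2500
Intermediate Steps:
-P(50, -196) = -1*50² = -1*2500 = -2500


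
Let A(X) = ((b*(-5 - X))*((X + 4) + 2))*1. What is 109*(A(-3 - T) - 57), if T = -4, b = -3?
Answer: 7521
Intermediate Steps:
A(X) = (6 + X)*(15 + 3*X) (A(X) = ((-3*(-5 - X))*((X + 4) + 2))*1 = ((15 + 3*X)*((4 + X) + 2))*1 = ((15 + 3*X)*(6 + X))*1 = ((6 + X)*(15 + 3*X))*1 = (6 + X)*(15 + 3*X))
109*(A(-3 - T) - 57) = 109*((90 + 3*(-3 - 1*(-4))² + 33*(-3 - 1*(-4))) - 57) = 109*((90 + 3*(-3 + 4)² + 33*(-3 + 4)) - 57) = 109*((90 + 3*1² + 33*1) - 57) = 109*((90 + 3*1 + 33) - 57) = 109*((90 + 3 + 33) - 57) = 109*(126 - 57) = 109*69 = 7521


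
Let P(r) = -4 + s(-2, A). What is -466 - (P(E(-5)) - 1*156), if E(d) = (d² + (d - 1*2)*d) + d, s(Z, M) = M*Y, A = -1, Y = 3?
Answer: -303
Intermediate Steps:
s(Z, M) = 3*M (s(Z, M) = M*3 = 3*M)
E(d) = d + d² + d*(-2 + d) (E(d) = (d² + (d - 2)*d) + d = (d² + (-2 + d)*d) + d = (d² + d*(-2 + d)) + d = d + d² + d*(-2 + d))
P(r) = -7 (P(r) = -4 + 3*(-1) = -4 - 3 = -7)
-466 - (P(E(-5)) - 1*156) = -466 - (-7 - 1*156) = -466 - (-7 - 156) = -466 - 1*(-163) = -466 + 163 = -303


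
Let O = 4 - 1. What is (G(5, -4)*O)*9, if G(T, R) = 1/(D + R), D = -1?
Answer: -27/5 ≈ -5.4000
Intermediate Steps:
O = 3
G(T, R) = 1/(-1 + R)
(G(5, -4)*O)*9 = (3/(-1 - 4))*9 = (3/(-5))*9 = -⅕*3*9 = -⅗*9 = -27/5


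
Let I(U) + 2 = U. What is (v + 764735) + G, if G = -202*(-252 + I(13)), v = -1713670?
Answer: -900253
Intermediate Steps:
I(U) = -2 + U
G = 48682 (G = -202*(-252 + (-2 + 13)) = -202*(-252 + 11) = -202*(-241) = 48682)
(v + 764735) + G = (-1713670 + 764735) + 48682 = -948935 + 48682 = -900253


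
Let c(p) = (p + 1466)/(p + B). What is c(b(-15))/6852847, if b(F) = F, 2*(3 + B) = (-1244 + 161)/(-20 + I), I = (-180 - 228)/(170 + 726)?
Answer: 3324241/133013760270 ≈ 2.4992e-5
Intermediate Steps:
I = -51/112 (I = -408/896 = -408*1/896 = -51/112 ≈ -0.45536)
B = 53775/2291 (B = -3 + ((-1244 + 161)/(-20 - 51/112))/2 = -3 + (-1083/(-2291/112))/2 = -3 + (-1083*(-112/2291))/2 = -3 + (1/2)*(121296/2291) = -3 + 60648/2291 = 53775/2291 ≈ 23.472)
c(p) = (1466 + p)/(53775/2291 + p) (c(p) = (p + 1466)/(p + 53775/2291) = (1466 + p)/(53775/2291 + p))
c(b(-15))/6852847 = (2291*(1466 - 15)/(53775 + 2291*(-15)))/6852847 = (2291*1451/(53775 - 34365))*(1/6852847) = (2291*1451/19410)*(1/6852847) = (2291*(1/19410)*1451)*(1/6852847) = (3324241/19410)*(1/6852847) = 3324241/133013760270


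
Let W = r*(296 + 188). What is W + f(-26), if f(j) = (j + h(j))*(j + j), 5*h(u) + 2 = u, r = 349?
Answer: 852796/5 ≈ 1.7056e+5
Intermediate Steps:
h(u) = -⅖ + u/5
f(j) = 2*j*(-⅖ + 6*j/5) (f(j) = (j + (-⅖ + j/5))*(j + j) = (-⅖ + 6*j/5)*(2*j) = 2*j*(-⅖ + 6*j/5))
W = 168916 (W = 349*(296 + 188) = 349*484 = 168916)
W + f(-26) = 168916 + (⅘)*(-26)*(-1 + 3*(-26)) = 168916 + (⅘)*(-26)*(-1 - 78) = 168916 + (⅘)*(-26)*(-79) = 168916 + 8216/5 = 852796/5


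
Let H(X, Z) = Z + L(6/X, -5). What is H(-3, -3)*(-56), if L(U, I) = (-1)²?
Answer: 112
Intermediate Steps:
L(U, I) = 1
H(X, Z) = 1 + Z (H(X, Z) = Z + 1 = 1 + Z)
H(-3, -3)*(-56) = (1 - 3)*(-56) = -2*(-56) = 112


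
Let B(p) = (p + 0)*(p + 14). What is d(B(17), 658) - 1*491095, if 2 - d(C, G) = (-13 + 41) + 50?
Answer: -491171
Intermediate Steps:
B(p) = p*(14 + p)
d(C, G) = -76 (d(C, G) = 2 - ((-13 + 41) + 50) = 2 - (28 + 50) = 2 - 1*78 = 2 - 78 = -76)
d(B(17), 658) - 1*491095 = -76 - 1*491095 = -76 - 491095 = -491171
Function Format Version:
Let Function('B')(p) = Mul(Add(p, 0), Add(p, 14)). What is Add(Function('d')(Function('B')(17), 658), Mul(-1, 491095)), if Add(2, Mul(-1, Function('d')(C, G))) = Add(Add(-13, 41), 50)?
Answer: -491171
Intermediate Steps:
Function('B')(p) = Mul(p, Add(14, p))
Function('d')(C, G) = -76 (Function('d')(C, G) = Add(2, Mul(-1, Add(Add(-13, 41), 50))) = Add(2, Mul(-1, Add(28, 50))) = Add(2, Mul(-1, 78)) = Add(2, -78) = -76)
Add(Function('d')(Function('B')(17), 658), Mul(-1, 491095)) = Add(-76, Mul(-1, 491095)) = Add(-76, -491095) = -491171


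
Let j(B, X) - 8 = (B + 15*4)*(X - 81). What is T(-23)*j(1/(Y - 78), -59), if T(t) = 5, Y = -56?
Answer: -2810970/67 ≈ -41955.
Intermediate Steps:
j(B, X) = 8 + (-81 + X)*(60 + B) (j(B, X) = 8 + (B + 15*4)*(X - 81) = 8 + (B + 60)*(-81 + X) = 8 + (60 + B)*(-81 + X) = 8 + (-81 + X)*(60 + B))
T(-23)*j(1/(Y - 78), -59) = 5*(-4852 - 81/(-56 - 78) + 60*(-59) - 59/(-56 - 78)) = 5*(-4852 - 81/(-134) - 3540 - 59/(-134)) = 5*(-4852 - 81*(-1/134) - 3540 - 1/134*(-59)) = 5*(-4852 + 81/134 - 3540 + 59/134) = 5*(-562194/67) = -2810970/67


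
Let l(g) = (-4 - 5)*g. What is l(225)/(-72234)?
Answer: 225/8026 ≈ 0.028034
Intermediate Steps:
l(g) = -9*g
l(225)/(-72234) = -9*225/(-72234) = -2025*(-1/72234) = 225/8026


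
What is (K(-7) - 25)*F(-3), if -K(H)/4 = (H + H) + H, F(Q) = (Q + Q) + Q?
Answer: -531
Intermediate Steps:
F(Q) = 3*Q (F(Q) = 2*Q + Q = 3*Q)
K(H) = -12*H (K(H) = -4*((H + H) + H) = -4*(2*H + H) = -12*H)
(K(-7) - 25)*F(-3) = (-12*(-7) - 25)*(3*(-3)) = (84 - 25)*(-9) = 59*(-9) = -531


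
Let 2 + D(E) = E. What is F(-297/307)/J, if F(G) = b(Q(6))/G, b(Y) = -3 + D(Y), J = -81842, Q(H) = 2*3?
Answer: 307/24307074 ≈ 1.2630e-5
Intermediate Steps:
Q(H) = 6
D(E) = -2 + E
b(Y) = -5 + Y (b(Y) = -3 + (-2 + Y) = -5 + Y)
F(G) = 1/G (F(G) = (-5 + 6)/G = 1/G)
F(-297/307)/J = 1/(-297/307*(-81842)) = -1/81842/(-297*1/307) = -1/81842/(-297/307) = -307/297*(-1/81842) = 307/24307074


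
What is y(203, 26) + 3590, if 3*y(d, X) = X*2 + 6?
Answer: 10828/3 ≈ 3609.3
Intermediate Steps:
y(d, X) = 2 + 2*X/3 (y(d, X) = (X*2 + 6)/3 = (2*X + 6)/3 = (6 + 2*X)/3 = 2 + 2*X/3)
y(203, 26) + 3590 = (2 + (⅔)*26) + 3590 = (2 + 52/3) + 3590 = 58/3 + 3590 = 10828/3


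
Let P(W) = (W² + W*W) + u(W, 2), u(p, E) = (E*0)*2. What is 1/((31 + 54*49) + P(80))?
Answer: 1/15477 ≈ 6.4612e-5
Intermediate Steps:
u(p, E) = 0 (u(p, E) = 0*2 = 0)
P(W) = 2*W² (P(W) = (W² + W*W) + 0 = (W² + W²) + 0 = 2*W² + 0 = 2*W²)
1/((31 + 54*49) + P(80)) = 1/((31 + 54*49) + 2*80²) = 1/((31 + 2646) + 2*6400) = 1/(2677 + 12800) = 1/15477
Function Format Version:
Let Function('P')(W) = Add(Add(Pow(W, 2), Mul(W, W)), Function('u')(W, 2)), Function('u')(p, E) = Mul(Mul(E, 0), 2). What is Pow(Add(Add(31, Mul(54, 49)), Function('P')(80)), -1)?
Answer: Rational(1, 15477) ≈ 6.4612e-5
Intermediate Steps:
Function('u')(p, E) = 0 (Function('u')(p, E) = Mul(0, 2) = 0)
Function('P')(W) = Mul(2, Pow(W, 2)) (Function('P')(W) = Add(Add(Pow(W, 2), Mul(W, W)), 0) = Add(Add(Pow(W, 2), Pow(W, 2)), 0) = Add(Mul(2, Pow(W, 2)), 0) = Mul(2, Pow(W, 2)))
Pow(Add(Add(31, Mul(54, 49)), Function('P')(80)), -1) = Pow(Add(Add(31, Mul(54, 49)), Mul(2, Pow(80, 2))), -1) = Pow(Add(Add(31, 2646), Mul(2, 6400)), -1) = Pow(Add(2677, 12800), -1) = Pow(15477, -1) = Rational(1, 15477)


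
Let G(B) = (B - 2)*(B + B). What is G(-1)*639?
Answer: 3834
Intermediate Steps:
G(B) = 2*B*(-2 + B) (G(B) = (-2 + B)*(2*B) = 2*B*(-2 + B))
G(-1)*639 = (2*(-1)*(-2 - 1))*639 = (2*(-1)*(-3))*639 = 6*639 = 3834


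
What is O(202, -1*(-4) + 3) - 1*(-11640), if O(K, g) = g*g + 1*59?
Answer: 11748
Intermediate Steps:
O(K, g) = 59 + g² (O(K, g) = g² + 59 = 59 + g²)
O(202, -1*(-4) + 3) - 1*(-11640) = (59 + (-1*(-4) + 3)²) - 1*(-11640) = (59 + (4 + 3)²) + 11640 = (59 + 7²) + 11640 = (59 + 49) + 11640 = 108 + 11640 = 11748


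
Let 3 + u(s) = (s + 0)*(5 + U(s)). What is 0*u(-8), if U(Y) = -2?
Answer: 0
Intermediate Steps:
u(s) = -3 + 3*s (u(s) = -3 + (s + 0)*(5 - 2) = -3 + s*3 = -3 + 3*s)
0*u(-8) = 0*(-3 + 3*(-8)) = 0*(-3 - 24) = 0*(-27) = 0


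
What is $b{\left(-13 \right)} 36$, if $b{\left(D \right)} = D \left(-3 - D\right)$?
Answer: $-4680$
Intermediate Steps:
$b{\left(-13 \right)} 36 = \left(-1\right) \left(-13\right) \left(3 - 13\right) 36 = \left(-1\right) \left(-13\right) \left(-10\right) 36 = \left(-130\right) 36 = -4680$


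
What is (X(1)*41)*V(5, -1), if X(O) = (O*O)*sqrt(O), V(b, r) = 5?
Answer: 205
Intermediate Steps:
X(O) = O**(5/2) (X(O) = O**2*sqrt(O) = O**(5/2))
(X(1)*41)*V(5, -1) = (1**(5/2)*41)*5 = (1*41)*5 = 41*5 = 205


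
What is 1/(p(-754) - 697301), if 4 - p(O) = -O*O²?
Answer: -1/429358361 ≈ -2.3291e-9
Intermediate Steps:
p(O) = 4 + O³ (p(O) = 4 - (-1)*O*O² = 4 - (-1)*O³ = 4 + O³)
1/(p(-754) - 697301) = 1/((4 + (-754)³) - 697301) = 1/((4 - 428661064) - 697301) = 1/(-428661060 - 697301) = 1/(-429358361) = -1/429358361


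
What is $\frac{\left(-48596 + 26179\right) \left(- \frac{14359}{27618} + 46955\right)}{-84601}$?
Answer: $\frac{29070115224527}{2336510418} \approx 12442.0$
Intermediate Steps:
$\frac{\left(-48596 + 26179\right) \left(- \frac{14359}{27618} + 46955\right)}{-84601} = - 22417 \left(\left(-14359\right) \frac{1}{27618} + 46955\right) \left(- \frac{1}{84601}\right) = - 22417 \left(- \frac{14359}{27618} + 46955\right) \left(- \frac{1}{84601}\right) = \left(-22417\right) \frac{1296788831}{27618} \left(- \frac{1}{84601}\right) = \left(- \frac{29070115224527}{27618}\right) \left(- \frac{1}{84601}\right) = \frac{29070115224527}{2336510418}$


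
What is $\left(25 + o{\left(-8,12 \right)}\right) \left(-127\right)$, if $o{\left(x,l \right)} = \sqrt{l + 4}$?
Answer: $-3683$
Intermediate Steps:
$o{\left(x,l \right)} = \sqrt{4 + l}$
$\left(25 + o{\left(-8,12 \right)}\right) \left(-127\right) = \left(25 + \sqrt{4 + 12}\right) \left(-127\right) = \left(25 + \sqrt{16}\right) \left(-127\right) = \left(25 + 4\right) \left(-127\right) = 29 \left(-127\right) = -3683$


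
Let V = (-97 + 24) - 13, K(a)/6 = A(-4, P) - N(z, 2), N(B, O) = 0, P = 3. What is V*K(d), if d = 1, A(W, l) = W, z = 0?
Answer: 2064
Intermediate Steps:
K(a) = -24 (K(a) = 6*(-4 - 1*0) = 6*(-4 + 0) = 6*(-4) = -24)
V = -86 (V = -73 - 13 = -86)
V*K(d) = -86*(-24) = 2064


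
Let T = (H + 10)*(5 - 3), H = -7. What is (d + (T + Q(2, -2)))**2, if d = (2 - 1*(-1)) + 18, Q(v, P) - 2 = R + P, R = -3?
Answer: 576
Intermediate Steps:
Q(v, P) = -1 + P (Q(v, P) = 2 + (-3 + P) = -1 + P)
T = 6 (T = (-7 + 10)*(5 - 3) = 3*2 = 6)
d = 21 (d = (2 + 1) + 18 = 3 + 18 = 21)
(d + (T + Q(2, -2)))**2 = (21 + (6 + (-1 - 2)))**2 = (21 + (6 - 3))**2 = (21 + 3)**2 = 24**2 = 576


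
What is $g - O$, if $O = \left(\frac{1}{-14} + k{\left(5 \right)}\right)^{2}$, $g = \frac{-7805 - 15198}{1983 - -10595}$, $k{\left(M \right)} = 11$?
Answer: $- \frac{149473495}{1232644} \approx -121.26$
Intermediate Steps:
$g = - \frac{23003}{12578}$ ($g = - \frac{23003}{1983 + 10595} = - \frac{23003}{12578} \approx -1.8288$)
$O = \frac{23409}{196}$ ($O = \left(\frac{1}{-14} + 11\right)^{2} = \left(- \frac{1}{14} + 11\right)^{2} = \left(\frac{153}{14}\right)^{2} = \frac{23409}{196} \approx 119.43$)
$g - O = - \frac{23003}{12578} - \frac{23409}{196} = - \frac{149473495}{1232644}$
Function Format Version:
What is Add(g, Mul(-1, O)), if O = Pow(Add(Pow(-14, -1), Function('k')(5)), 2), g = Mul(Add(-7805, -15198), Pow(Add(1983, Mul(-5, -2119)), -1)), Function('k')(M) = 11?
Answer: Rational(-149473495, 1232644) ≈ -121.26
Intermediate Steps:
g = Rational(-23003, 12578) (g = Mul(-23003, Pow(Add(1983, 10595), -1)) = Mul(-23003, Pow(12578, -1)) = Mul(-23003, Rational(1, 12578)) = Rational(-23003, 12578) ≈ -1.8288)
O = Rational(23409, 196) (O = Pow(Add(Pow(-14, -1), 11), 2) = Pow(Add(Rational(-1, 14), 11), 2) = Pow(Rational(153, 14), 2) = Rational(23409, 196) ≈ 119.43)
Add(g, Mul(-1, O)) = Add(Rational(-23003, 12578), Mul(-1, Rational(23409, 196))) = Add(Rational(-23003, 12578), Rational(-23409, 196)) = Rational(-149473495, 1232644)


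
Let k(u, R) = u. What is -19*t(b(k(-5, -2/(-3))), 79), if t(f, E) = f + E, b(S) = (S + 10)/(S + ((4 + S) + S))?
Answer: -16416/11 ≈ -1492.4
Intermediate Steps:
b(S) = (10 + S)/(4 + 3*S) (b(S) = (10 + S)/(S + (4 + 2*S)) = (10 + S)/(4 + 3*S))
t(f, E) = E + f
-19*t(b(k(-5, -2/(-3))), 79) = -19*(79 + (10 - 5)/(4 + 3*(-5))) = -19*(79 + 5/(4 - 15)) = -19*(79 + 5/(-11)) = -19*(79 - 1/11*5) = -19*(79 - 5/11) = -19*864/11 = -16416/11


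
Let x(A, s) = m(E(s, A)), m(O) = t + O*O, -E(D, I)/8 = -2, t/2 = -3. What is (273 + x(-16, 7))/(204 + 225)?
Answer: 523/429 ≈ 1.2191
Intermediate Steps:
t = -6 (t = 2*(-3) = -6)
E(D, I) = 16 (E(D, I) = -8*(-2) = 16)
m(O) = -6 + O² (m(O) = -6 + O*O = -6 + O²)
x(A, s) = 250 (x(A, s) = -6 + 16² = -6 + 256 = 250)
(273 + x(-16, 7))/(204 + 225) = (273 + 250)/(204 + 225) = 523/429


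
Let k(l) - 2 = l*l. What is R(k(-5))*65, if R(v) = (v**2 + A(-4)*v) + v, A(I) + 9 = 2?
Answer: 36855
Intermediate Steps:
A(I) = -7 (A(I) = -9 + 2 = -7)
k(l) = 2 + l**2 (k(l) = 2 + l*l = 2 + l**2)
R(v) = v**2 - 6*v (R(v) = (v**2 - 7*v) + v = v**2 - 6*v)
R(k(-5))*65 = ((2 + (-5)**2)*(-6 + (2 + (-5)**2)))*65 = ((2 + 25)*(-6 + (2 + 25)))*65 = (27*(-6 + 27))*65 = (27*21)*65 = 567*65 = 36855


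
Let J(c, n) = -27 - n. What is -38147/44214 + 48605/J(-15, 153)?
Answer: -71862931/265284 ≈ -270.89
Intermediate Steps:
-38147/44214 + 48605/J(-15, 153) = -38147/44214 + 48605/(-27 - 1*153) = -38147*1/44214 + 48605/(-27 - 153) = -38147/44214 + 48605/(-180) = -38147/44214 + 48605*(-1/180) = -38147/44214 - 9721/36 = -71862931/265284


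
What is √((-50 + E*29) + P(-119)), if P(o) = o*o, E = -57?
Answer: √12458 ≈ 111.62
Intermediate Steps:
P(o) = o²
√((-50 + E*29) + P(-119)) = √((-50 - 57*29) + (-119)²) = √((-50 - 1653) + 14161) = √(-1703 + 14161) = √12458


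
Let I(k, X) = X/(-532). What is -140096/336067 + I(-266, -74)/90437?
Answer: -3370170844753/8084509080214 ≈ -0.41687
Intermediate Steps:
I(k, X) = -X/532 (I(k, X) = X*(-1/532) = -X/532)
-140096/336067 + I(-266, -74)/90437 = -140096/336067 - 1/532*(-74)/90437 = -140096*1/336067 + (37/266)*(1/90437) = -140096/336067 + 37/24056242 = -3370170844753/8084509080214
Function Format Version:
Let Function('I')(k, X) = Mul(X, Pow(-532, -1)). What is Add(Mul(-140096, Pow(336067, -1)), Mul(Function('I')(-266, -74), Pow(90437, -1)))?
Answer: Rational(-3370170844753, 8084509080214) ≈ -0.41687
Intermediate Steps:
Function('I')(k, X) = Mul(Rational(-1, 532), X) (Function('I')(k, X) = Mul(X, Rational(-1, 532)) = Mul(Rational(-1, 532), X))
Add(Mul(-140096, Pow(336067, -1)), Mul(Function('I')(-266, -74), Pow(90437, -1))) = Add(Mul(-140096, Pow(336067, -1)), Mul(Mul(Rational(-1, 532), -74), Pow(90437, -1))) = Add(Mul(-140096, Rational(1, 336067)), Mul(Rational(37, 266), Rational(1, 90437))) = Add(Rational(-140096, 336067), Rational(37, 24056242)) = Rational(-3370170844753, 8084509080214)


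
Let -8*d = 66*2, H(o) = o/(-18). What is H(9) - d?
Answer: 16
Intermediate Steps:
H(o) = -o/18 (H(o) = o*(-1/18) = -o/18)
d = -33/2 (d = -33*2/4 = -⅛*132 = -33/2 ≈ -16.500)
H(9) - d = -1/18*9 - 1*(-33/2) = -½ + 33/2 = 16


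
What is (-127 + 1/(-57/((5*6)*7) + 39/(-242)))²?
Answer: 56121136201/3356224 ≈ 16722.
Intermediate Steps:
(-127 + 1/(-57/((5*6)*7) + 39/(-242)))² = (-127 + 1/(-57/(30*7) + 39*(-1/242)))² = (-127 + 1/(-57/210 - 39/242))² = (-127 + 1/(-57*1/210 - 39/242))² = (-127 + 1/(-19/70 - 39/242))² = (-127 + 1/(-1832/4235))² = (-127 - 4235/1832)² = (-236899/1832)² = 56121136201/3356224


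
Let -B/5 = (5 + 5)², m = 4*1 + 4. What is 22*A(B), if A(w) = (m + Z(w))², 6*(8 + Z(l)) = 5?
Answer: 275/18 ≈ 15.278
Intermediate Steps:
Z(l) = -43/6 (Z(l) = -8 + (⅙)*5 = -8 + ⅚ = -43/6)
m = 8 (m = 4 + 4 = 8)
B = -500 (B = -5*(5 + 5)² = -5*10² = -5*100 = -500)
A(w) = 25/36 (A(w) = (8 - 43/6)² = (⅚)² = 25/36)
22*A(B) = 22*(25/36) = 275/18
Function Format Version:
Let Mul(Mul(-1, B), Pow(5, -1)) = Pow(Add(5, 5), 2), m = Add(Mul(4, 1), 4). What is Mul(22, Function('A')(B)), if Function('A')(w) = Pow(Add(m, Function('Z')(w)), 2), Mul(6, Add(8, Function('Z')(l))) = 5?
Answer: Rational(275, 18) ≈ 15.278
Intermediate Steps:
Function('Z')(l) = Rational(-43, 6) (Function('Z')(l) = Add(-8, Mul(Rational(1, 6), 5)) = Add(-8, Rational(5, 6)) = Rational(-43, 6))
m = 8 (m = Add(4, 4) = 8)
B = -500 (B = Mul(-5, Pow(Add(5, 5), 2)) = Mul(-5, Pow(10, 2)) = Mul(-5, 100) = -500)
Function('A')(w) = Rational(25, 36) (Function('A')(w) = Pow(Add(8, Rational(-43, 6)), 2) = Pow(Rational(5, 6), 2) = Rational(25, 36))
Mul(22, Function('A')(B)) = Mul(22, Rational(25, 36)) = Rational(275, 18)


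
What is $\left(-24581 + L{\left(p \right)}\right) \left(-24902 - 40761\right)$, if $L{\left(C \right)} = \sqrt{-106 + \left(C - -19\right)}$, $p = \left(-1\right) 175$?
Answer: $1614062203 - 65663 i \sqrt{262} \approx 1.6141 \cdot 10^{9} - 1.0628 \cdot 10^{6} i$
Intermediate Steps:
$p = -175$
$L{\left(C \right)} = \sqrt{-87 + C}$ ($L{\left(C \right)} = \sqrt{-106 + \left(C + 19\right)} = \sqrt{-106 + \left(19 + C\right)} = \sqrt{-87 + C}$)
$\left(-24581 + L{\left(p \right)}\right) \left(-24902 - 40761\right) = \left(-24581 + \sqrt{-87 - 175}\right) \left(-24902 - 40761\right) = \left(-24581 + \sqrt{-262}\right) \left(-65663\right) = \left(-24581 + i \sqrt{262}\right) \left(-65663\right) = 1614062203 - 65663 i \sqrt{262}$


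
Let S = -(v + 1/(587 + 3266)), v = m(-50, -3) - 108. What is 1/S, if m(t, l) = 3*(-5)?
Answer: 3853/473918 ≈ 0.0081301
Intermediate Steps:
m(t, l) = -15
v = -123 (v = -15 - 108 = -123)
S = 473918/3853 (S = -(-123 + 1/(587 + 3266)) = -(-123 + 1/3853) = -1*(-473918/3853) = 473918/3853 ≈ 123.00)
1/S = 1/(473918/3853) = 3853/473918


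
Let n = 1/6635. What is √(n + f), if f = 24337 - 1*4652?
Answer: 2*√216649297690/6635 ≈ 140.30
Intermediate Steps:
f = 19685 (f = 24337 - 4652 = 19685)
n = 1/6635 ≈ 0.00015072
√(n + f) = √(1/6635 + 19685) = √(130609976/6635) = 2*√216649297690/6635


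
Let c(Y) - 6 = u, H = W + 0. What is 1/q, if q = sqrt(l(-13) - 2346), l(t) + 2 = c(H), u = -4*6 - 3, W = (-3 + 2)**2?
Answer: -I*sqrt(2369)/2369 ≈ -0.020546*I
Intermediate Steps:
W = 1 (W = (-1)**2 = 1)
u = -27 (u = -24 - 3 = -27)
H = 1 (H = 1 + 0 = 1)
c(Y) = -21 (c(Y) = 6 - 27 = -21)
l(t) = -23 (l(t) = -2 - 21 = -23)
q = I*sqrt(2369) (q = sqrt(-23 - 2346) = sqrt(-2369) = I*sqrt(2369) ≈ 48.672*I)
1/q = 1/(I*sqrt(2369)) = -I*sqrt(2369)/2369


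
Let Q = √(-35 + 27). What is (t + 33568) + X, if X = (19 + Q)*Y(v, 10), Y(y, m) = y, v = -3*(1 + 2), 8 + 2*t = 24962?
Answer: 45874 - 18*I*√2 ≈ 45874.0 - 25.456*I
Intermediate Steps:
t = 12477 (t = -4 + (½)*24962 = -4 + 12481 = 12477)
Q = 2*I*√2 (Q = √(-8) = 2*I*√2 ≈ 2.8284*I)
v = -9 (v = -3*3 = -9)
X = -171 - 18*I*√2 (X = (19 + 2*I*√2)*(-9) = -171 - 18*I*√2 ≈ -171.0 - 25.456*I)
(t + 33568) + X = (12477 + 33568) + (-171 - 18*I*√2) = 46045 + (-171 - 18*I*√2) = 45874 - 18*I*√2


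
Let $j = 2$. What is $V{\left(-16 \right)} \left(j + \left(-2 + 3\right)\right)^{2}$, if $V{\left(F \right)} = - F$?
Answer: $144$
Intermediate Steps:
$V{\left(-16 \right)} \left(j + \left(-2 + 3\right)\right)^{2} = \left(-1\right) \left(-16\right) \left(2 + \left(-2 + 3\right)\right)^{2} = 16 \left(2 + 1\right)^{2} = 16 \cdot 3^{2} = 16 \cdot 9 = 144$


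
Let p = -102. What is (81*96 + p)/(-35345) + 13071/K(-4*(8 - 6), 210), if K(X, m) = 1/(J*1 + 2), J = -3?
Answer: -462002169/35345 ≈ -13071.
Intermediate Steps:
K(X, m) = -1 (K(X, m) = 1/(-3*1 + 2) = 1/(-3 + 2) = 1/(-1) = -1)
(81*96 + p)/(-35345) + 13071/K(-4*(8 - 6), 210) = (81*96 - 102)/(-35345) + 13071/(-1) = (7776 - 102)*(-1/35345) + 13071*(-1) = 7674*(-1/35345) - 13071 = -7674/35345 - 13071 = -462002169/35345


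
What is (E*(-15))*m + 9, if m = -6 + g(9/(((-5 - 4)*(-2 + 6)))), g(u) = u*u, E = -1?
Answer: -1281/16 ≈ -80.063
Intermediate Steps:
g(u) = u**2
m = -95/16 (m = -6 + (9/(((-5 - 4)*(-2 + 6))))**2 = -6 + (9/((-9*4)))**2 = -6 + (9/(-36))**2 = -6 + (9*(-1/36))**2 = -6 + (-1/4)**2 = -6 + 1/16 = -95/16 ≈ -5.9375)
(E*(-15))*m + 9 = -1*(-15)*(-95/16) + 9 = 15*(-95/16) + 9 = -1425/16 + 9 = -1281/16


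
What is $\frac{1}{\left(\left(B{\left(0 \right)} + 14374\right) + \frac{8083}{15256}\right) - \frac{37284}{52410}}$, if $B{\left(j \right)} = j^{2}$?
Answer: $\frac{133261160}{1915471718061} \approx 6.9571 \cdot 10^{-5}$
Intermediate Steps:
$\frac{1}{\left(\left(B{\left(0 \right)} + 14374\right) + \frac{8083}{15256}\right) - \frac{37284}{52410}} = \frac{1}{\left(\left(0^{2} + 14374\right) + \frac{8083}{15256}\right) - \frac{37284}{52410}} = \frac{1}{\left(\left(0 + 14374\right) + 8083 \cdot \frac{1}{15256}\right) - \frac{6214}{8735}} = \frac{1}{\left(14374 + \frac{8083}{15256}\right) - \frac{6214}{8735}} = \frac{1}{\frac{219297827}{15256} - \frac{6214}{8735}} = \frac{1}{\frac{1915471718061}{133261160}} = \frac{133261160}{1915471718061}$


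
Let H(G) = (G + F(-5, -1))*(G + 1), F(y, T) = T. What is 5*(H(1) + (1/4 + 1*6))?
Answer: 125/4 ≈ 31.250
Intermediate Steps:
H(G) = (1 + G)*(-1 + G) (H(G) = (G - 1)*(G + 1) = (-1 + G)*(1 + G) = (1 + G)*(-1 + G))
5*(H(1) + (1/4 + 1*6)) = 5*((-1 + 1²) + (1/4 + 1*6)) = 5*((-1 + 1) + (¼ + 6)) = 5*(0 + 25/4) = 5*(25/4) = 125/4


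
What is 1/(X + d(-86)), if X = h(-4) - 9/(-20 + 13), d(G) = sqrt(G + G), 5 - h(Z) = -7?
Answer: 651/17077 - 98*I*sqrt(43)/17077 ≈ 0.038121 - 0.037631*I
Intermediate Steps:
h(Z) = 12 (h(Z) = 5 - 1*(-7) = 5 + 7 = 12)
d(G) = sqrt(2)*sqrt(G) (d(G) = sqrt(2*G) = sqrt(2)*sqrt(G))
X = 93/7 (X = 12 - 9/(-20 + 13) = 12 - 9/(-7) = 12 - 1/7*(-9) = 12 + 9/7 = 93/7 ≈ 13.286)
1/(X + d(-86)) = 1/(93/7 + sqrt(2)*sqrt(-86)) = 1/(93/7 + sqrt(2)*(I*sqrt(86))) = 1/(93/7 + 2*I*sqrt(43))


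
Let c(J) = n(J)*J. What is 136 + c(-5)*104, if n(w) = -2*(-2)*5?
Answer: -10264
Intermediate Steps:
n(w) = 20 (n(w) = 4*5 = 20)
c(J) = 20*J
136 + c(-5)*104 = 136 + (20*(-5))*104 = 136 - 100*104 = 136 - 10400 = -10264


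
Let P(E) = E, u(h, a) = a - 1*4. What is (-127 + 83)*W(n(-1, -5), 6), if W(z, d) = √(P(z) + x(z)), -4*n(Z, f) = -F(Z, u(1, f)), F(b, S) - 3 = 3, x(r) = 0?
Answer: -22*√6 ≈ -53.889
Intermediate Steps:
u(h, a) = -4 + a (u(h, a) = a - 4 = -4 + a)
F(b, S) = 6 (F(b, S) = 3 + 3 = 6)
n(Z, f) = 3/2 (n(Z, f) = -(-1)*6/4 = -¼*(-6) = 3/2)
W(z, d) = √z (W(z, d) = √(z + 0) = √z)
(-127 + 83)*W(n(-1, -5), 6) = (-127 + 83)*√(3/2) = -22*√6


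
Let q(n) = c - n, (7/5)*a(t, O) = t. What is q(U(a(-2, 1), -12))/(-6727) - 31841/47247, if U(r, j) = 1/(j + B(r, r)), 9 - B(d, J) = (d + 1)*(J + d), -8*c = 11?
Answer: -118205625799/175442474088 ≈ -0.67376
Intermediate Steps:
c = -11/8 (c = -⅛*11 = -11/8 ≈ -1.3750)
a(t, O) = 5*t/7
B(d, J) = 9 - (1 + d)*(J + d) (B(d, J) = 9 - (d + 1)*(J + d) = 9 - (1 + d)*(J + d))
U(r, j) = 1/(9 + j - 2*r - 2*r²) (U(r, j) = 1/(j + (9 - r - r - r² - r*r)) = 1/(j + (9 - r - r - r² - r²)) = 1/(j + (9 - 2*r - 2*r²)) = 1/(9 + j - 2*r - 2*r²))
q(n) = -11/8 - n
q(U(a(-2, 1), -12))/(-6727) - 31841/47247 = (-11/8 - 1/(9 - 12 - 10*(-2)/7 - 2*((5/7)*(-2))²))/(-6727) - 31841/47247 = (-11/8 - 1/(9 - 12 - 2*(-10/7) - 2*(-10/7)²))*(-1/6727) - 31841*1/47247 = (-11/8 - 1/(9 - 12 + 20/7 - 2*100/49))*(-1/6727) - 31841/47247 = (-11/8 - 1/(9 - 12 + 20/7 - 200/49))*(-1/6727) - 31841/47247 = (-11/8 - 1/(-207/49))*(-1/6727) - 31841/47247 = (-11/8 - 1*(-49/207))*(-1/6727) - 31841/47247 = (-11/8 + 49/207)*(-1/6727) - 31841/47247 = -1885/1656*(-1/6727) - 31841/47247 = 1885/11139912 - 31841/47247 = -118205625799/175442474088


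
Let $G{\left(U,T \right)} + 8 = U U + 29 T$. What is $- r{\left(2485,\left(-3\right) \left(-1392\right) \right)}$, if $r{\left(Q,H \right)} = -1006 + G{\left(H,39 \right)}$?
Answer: $-17439093$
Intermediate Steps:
$G{\left(U,T \right)} = -8 + U^{2} + 29 T$ ($G{\left(U,T \right)} = -8 + \left(U U + 29 T\right) = -8 + \left(U^{2} + 29 T\right) = -8 + U^{2} + 29 T$)
$r{\left(Q,H \right)} = 117 + H^{2}$ ($r{\left(Q,H \right)} = -1006 + \left(-8 + H^{2} + 29 \cdot 39\right) = -1006 + \left(-8 + H^{2} + 1131\right) = -1006 + \left(1123 + H^{2}\right) = 117 + H^{2}$)
$- r{\left(2485,\left(-3\right) \left(-1392\right) \right)} = - (117 + \left(\left(-3\right) \left(-1392\right)\right)^{2}) = - (117 + 4176^{2}) = - (117 + 17438976) = \left(-1\right) 17439093 = -17439093$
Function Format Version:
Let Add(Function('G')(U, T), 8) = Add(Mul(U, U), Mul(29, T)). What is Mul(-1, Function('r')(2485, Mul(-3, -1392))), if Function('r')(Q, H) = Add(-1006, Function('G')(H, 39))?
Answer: -17439093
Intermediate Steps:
Function('G')(U, T) = Add(-8, Pow(U, 2), Mul(29, T)) (Function('G')(U, T) = Add(-8, Add(Mul(U, U), Mul(29, T))) = Add(-8, Add(Pow(U, 2), Mul(29, T))) = Add(-8, Pow(U, 2), Mul(29, T)))
Function('r')(Q, H) = Add(117, Pow(H, 2)) (Function('r')(Q, H) = Add(-1006, Add(-8, Pow(H, 2), Mul(29, 39))) = Add(-1006, Add(-8, Pow(H, 2), 1131)) = Add(-1006, Add(1123, Pow(H, 2))) = Add(117, Pow(H, 2)))
Mul(-1, Function('r')(2485, Mul(-3, -1392))) = Mul(-1, Add(117, Pow(Mul(-3, -1392), 2))) = Mul(-1, Add(117, Pow(4176, 2))) = Mul(-1, Add(117, 17438976)) = Mul(-1, 17439093) = -17439093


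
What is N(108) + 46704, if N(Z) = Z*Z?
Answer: 58368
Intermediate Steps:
N(Z) = Z²
N(108) + 46704 = 108² + 46704 = 11664 + 46704 = 58368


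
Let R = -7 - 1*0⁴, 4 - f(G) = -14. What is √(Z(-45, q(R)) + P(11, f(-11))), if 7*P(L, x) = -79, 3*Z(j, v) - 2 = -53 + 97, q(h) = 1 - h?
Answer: √1785/21 ≈ 2.0119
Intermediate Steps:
f(G) = 18 (f(G) = 4 - 1*(-14) = 4 + 14 = 18)
R = -7 (R = -7 - 1*0 = -7 + 0 = -7)
Z(j, v) = 46/3 (Z(j, v) = ⅔ + (-53 + 97)/3 = ⅔ + (⅓)*44 = ⅔ + 44/3 = 46/3)
P(L, x) = -79/7 (P(L, x) = (⅐)*(-79) = -79/7)
√(Z(-45, q(R)) + P(11, f(-11))) = √(46/3 - 79/7) = √(85/21) = √1785/21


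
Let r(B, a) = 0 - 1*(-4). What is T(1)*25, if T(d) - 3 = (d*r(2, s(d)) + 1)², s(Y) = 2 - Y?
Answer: 700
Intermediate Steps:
r(B, a) = 4 (r(B, a) = 0 + 4 = 4)
T(d) = 3 + (1 + 4*d)² (T(d) = 3 + (d*4 + 1)² = 3 + (4*d + 1)² = 3 + (1 + 4*d)²)
T(1)*25 = (3 + (1 + 4*1)²)*25 = (3 + (1 + 4)²)*25 = (3 + 5²)*25 = (3 + 25)*25 = 28*25 = 700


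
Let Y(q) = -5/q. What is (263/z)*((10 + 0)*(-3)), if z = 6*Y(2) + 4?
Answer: 7890/11 ≈ 717.27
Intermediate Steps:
z = -11 (z = 6*(-5/2) + 4 = -15 + 4 = -11)
(263/z)*((10 + 0)*(-3)) = (263/(-11))*((10 + 0)*(-3)) = (263*(-1/11))*(10*(-3)) = -263/11*(-30) = 7890/11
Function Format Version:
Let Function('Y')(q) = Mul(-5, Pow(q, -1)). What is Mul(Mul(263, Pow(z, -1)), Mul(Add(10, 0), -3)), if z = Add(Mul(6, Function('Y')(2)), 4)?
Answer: Rational(7890, 11) ≈ 717.27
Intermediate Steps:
z = -11 (z = Add(Mul(6, Mul(-5, Pow(2, -1))), 4) = Add(Mul(6, Mul(-5, Rational(1, 2))), 4) = Add(Mul(6, Rational(-5, 2)), 4) = Add(-15, 4) = -11)
Mul(Mul(263, Pow(z, -1)), Mul(Add(10, 0), -3)) = Mul(Mul(263, Pow(-11, -1)), Mul(Add(10, 0), -3)) = Mul(Mul(263, Rational(-1, 11)), Mul(10, -3)) = Mul(Rational(-263, 11), -30) = Rational(7890, 11)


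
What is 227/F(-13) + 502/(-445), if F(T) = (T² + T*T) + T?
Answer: -12427/28925 ≈ -0.42963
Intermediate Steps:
F(T) = T + 2*T² (F(T) = (T² + T²) + T = 2*T² + T = T + 2*T²)
227/F(-13) + 502/(-445) = 227/((-13*(1 + 2*(-13)))) + 502/(-445) = 227/((-13*(1 - 26))) + 502*(-1/445) = 227/((-13*(-25))) - 502/445 = 227/325 - 502/445 = -12427/28925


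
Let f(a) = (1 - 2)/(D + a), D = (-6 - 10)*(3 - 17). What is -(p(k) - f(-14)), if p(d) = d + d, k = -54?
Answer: 22679/210 ≈ 108.00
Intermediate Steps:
D = 224 (D = -16*(-14) = 224)
f(a) = -1/(224 + a) (f(a) = (1 - 2)/(224 + a) = -1/(224 + a))
p(d) = 2*d
-(p(k) - f(-14)) = -(2*(-54) - (-1)/(224 - 14)) = -(-108 - (-1)/210) = -(-108 - 1*(-1/210)) = -(-108 + 1/210) = -1*(-22679/210) = 22679/210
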